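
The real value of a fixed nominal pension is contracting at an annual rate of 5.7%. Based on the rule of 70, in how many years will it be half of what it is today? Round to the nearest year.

Falling at 5.7%, it halves about every 70/5.7 = 12.28 years.

about 12 years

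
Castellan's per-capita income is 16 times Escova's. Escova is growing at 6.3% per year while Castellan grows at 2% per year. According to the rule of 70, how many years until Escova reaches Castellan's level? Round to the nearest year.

The growth-rate gap is 6.3% − 2% = 4.3 percentage points.
So the ratio between them halves every 70/4.3 ≈ 16.28 years.
A 16 times gap closes after 4 halvings: 4 × 16.28 ≈ 65 years.

about 65 years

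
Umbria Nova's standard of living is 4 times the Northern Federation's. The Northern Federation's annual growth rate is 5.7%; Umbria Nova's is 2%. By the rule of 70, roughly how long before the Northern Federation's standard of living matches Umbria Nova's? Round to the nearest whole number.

What matters is the difference: 3.7 pp.
Rule of 70 on the gap: the ratio halves every 70/3.7 ≈ 18.92 years.
A 4 times gap closes after 2 halvings: 2 × 18.92 ≈ 38 years.

about 38 years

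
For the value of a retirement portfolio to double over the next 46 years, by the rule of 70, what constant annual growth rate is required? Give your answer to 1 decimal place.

70 / 46 ≈ 1.52, so about 1.5% a year.

roughly 1.5% a year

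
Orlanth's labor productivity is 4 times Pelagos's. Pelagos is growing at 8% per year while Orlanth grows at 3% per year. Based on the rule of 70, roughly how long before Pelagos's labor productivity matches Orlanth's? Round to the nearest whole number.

around 28 years

The growth-rate gap is 8% − 3% = 5 percentage points.
So the ratio between them halves every 70/5 ≈ 14.00 years.
A 4 times gap closes after 2 halvings: 2 × 14.00 ≈ 28 years.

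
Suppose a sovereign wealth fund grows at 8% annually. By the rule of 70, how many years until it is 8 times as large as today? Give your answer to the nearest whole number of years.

roughly 26 years

Doubling time ≈ 70/8 = 8.75 years.
8× is 3 doublings, so 3 × 8.75 ≈ 26 years.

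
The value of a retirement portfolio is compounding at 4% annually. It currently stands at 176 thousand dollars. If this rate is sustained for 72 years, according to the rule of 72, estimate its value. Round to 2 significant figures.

≈ 2800 thousand dollars

It doubles every 72/4 ≈ 18.00 years, so 72 years is 4.00 doublings.
2^4.00 ≈ 16.00; 176 × 16.00 ≈ 2800 thousand dollars.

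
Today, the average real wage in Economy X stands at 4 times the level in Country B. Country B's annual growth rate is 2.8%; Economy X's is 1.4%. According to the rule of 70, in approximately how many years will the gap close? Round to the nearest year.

Country B gains on Economy X at 2.8% − 1.4% = 1.4 points a year.
At that relative rate the gap halves every 70/1.4 ≈ 50.00 years.
A 4 times gap closes after 2 halvings: 2 × 50.00 ≈ 100 years.

about 100 years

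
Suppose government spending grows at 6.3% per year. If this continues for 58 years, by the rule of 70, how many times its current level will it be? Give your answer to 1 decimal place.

roughly 37.3 times

Doubles every ≈ 11.11 years (70/6.3).
58 years is 5.22 doublings; 2^5.22 ≈ 37.3×.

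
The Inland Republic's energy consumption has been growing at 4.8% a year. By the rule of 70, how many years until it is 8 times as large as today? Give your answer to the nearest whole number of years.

At 4.8% it doubles every 70/4.8 ≈ 14.58 years.
Getting to 8× needs 3 doublings: 3 × 14.58 ≈ 44 years.

roughly 44 years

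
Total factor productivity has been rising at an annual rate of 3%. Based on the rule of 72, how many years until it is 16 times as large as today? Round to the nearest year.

At 3% it doubles every 72/3 ≈ 24.00 years.
Getting to 16× needs 4 doublings: 4 × 24.00 ≈ 96 years.

approximately 96 years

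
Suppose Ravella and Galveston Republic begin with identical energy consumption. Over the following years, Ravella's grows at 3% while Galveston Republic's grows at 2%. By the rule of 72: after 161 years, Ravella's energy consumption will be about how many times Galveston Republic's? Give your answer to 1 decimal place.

Only the 1-point difference matters.
72/1 ≈ 72.00 years per doubling of the ratio; 161 years gives 2.24 doublings, so ≈ 4.7×.

approximately 4.7 times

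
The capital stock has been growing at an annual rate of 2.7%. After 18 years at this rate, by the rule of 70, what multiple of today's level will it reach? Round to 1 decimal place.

around 1.6 times

Doubling time ≈ 70/2.7 = 25.93 years.
18 years / 25.93 ≈ 0.69 doublings → factor 2^0.69 ≈ 1.6.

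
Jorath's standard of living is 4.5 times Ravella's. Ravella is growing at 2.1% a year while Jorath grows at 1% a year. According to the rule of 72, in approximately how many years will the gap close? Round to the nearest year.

What matters is the difference: 1.1 pp.
Rule of 72 on the gap: the ratio halves every 72/1.1 ≈ 65.45 years.
A 4.5 times gap takes log₂(4.5) ≈ 2.17 halvings to close: 2.17 × 65.45 ≈ 142 years.

around 142 years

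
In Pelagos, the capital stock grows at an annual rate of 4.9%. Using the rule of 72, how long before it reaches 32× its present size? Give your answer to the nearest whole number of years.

At 4.9% it doubles every 72/4.9 ≈ 14.69 years.
32× is 5 doublings, so 5 × 14.69 ≈ 73 years.

≈ 73 years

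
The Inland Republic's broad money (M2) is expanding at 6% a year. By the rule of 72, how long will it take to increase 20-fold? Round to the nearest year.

around 52 years

One doubling takes 72/6 = 12.00 years.
20× is log₂ 20 ≈ 4.32 doublings, so ≈ 4.32 × 12.00 = 52 years.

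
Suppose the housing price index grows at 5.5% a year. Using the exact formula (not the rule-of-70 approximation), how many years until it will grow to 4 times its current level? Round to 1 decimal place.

25.9 years

t = ln(4) / ln(1 + 0.055) = 1.3863 / 0.053541 ≈ 25.89.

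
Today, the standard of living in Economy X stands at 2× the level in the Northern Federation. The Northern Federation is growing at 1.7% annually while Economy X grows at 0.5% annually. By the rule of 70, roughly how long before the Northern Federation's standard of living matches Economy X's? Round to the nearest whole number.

around 58 years

What matters is the difference: 1.2 pp.
Rule of 70 on the gap: the ratio halves every 70/1.2 ≈ 58.33 years.
A 2× gap closes after 1 halving: 1 × 58.33 ≈ 58 years.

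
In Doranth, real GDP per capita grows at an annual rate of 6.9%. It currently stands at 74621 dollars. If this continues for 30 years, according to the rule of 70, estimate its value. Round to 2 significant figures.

about 580000 dollars

Doubling time ≈ 70/6.9 = 10.14 years.
30 years is 30/10.14 ≈ 2.96 doublings, a factor of 2^2.96 ≈ 7.78.
74621 × 7.78 ≈ 580000 dollars.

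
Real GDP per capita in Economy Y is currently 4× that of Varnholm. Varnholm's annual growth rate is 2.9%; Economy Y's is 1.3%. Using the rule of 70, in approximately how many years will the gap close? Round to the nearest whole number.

Varnholm gains on Economy Y at 2.9% − 1.3% = 1.6 points a year.
At that relative rate the gap halves every 70/1.6 ≈ 43.75 years.
A 4× gap closes after 2 halvings: 2 × 43.75 ≈ 88 years.

approximately 88 years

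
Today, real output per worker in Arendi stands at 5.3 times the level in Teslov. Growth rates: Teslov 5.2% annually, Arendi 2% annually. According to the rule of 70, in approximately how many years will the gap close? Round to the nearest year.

What matters is the difference: 3.2 pp.
Rule of 70 on the gap: the ratio halves every 70/3.2 ≈ 21.88 years.
A 5.3 times gap takes log₂(5.3) ≈ 2.41 halvings to close: 2.41 × 21.88 ≈ 53 years.

about 53 years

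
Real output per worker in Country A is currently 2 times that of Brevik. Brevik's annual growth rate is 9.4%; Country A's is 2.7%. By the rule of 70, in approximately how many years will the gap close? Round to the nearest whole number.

roughly 10 years

The growth-rate gap is 9.4% − 2.7% = 6.7 percentage points.
So the ratio between them halves every 70/6.7 ≈ 10.45 years.
A 2 times gap closes after 1 halving: 1 × 10.45 ≈ 10 years.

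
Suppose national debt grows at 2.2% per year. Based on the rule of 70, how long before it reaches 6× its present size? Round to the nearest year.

approximately 82 years

One doubling takes 70/2.2 = 31.82 years.
6× is log₂ 6 ≈ 2.58 doublings, so ≈ 2.58 × 31.82 = 82 years.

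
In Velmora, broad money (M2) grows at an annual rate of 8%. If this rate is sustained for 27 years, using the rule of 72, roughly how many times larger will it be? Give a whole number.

around 8 times

Doubling time ≈ 72/8 = 9.00 years.
27/9.00 ≈ 3 doublings, so about 2^3 = 8×.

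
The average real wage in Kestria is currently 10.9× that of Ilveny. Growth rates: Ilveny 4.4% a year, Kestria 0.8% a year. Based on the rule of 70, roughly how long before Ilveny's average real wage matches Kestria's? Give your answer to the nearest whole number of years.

67 years

The growth-rate gap is 4.4% − 0.8% = 3.6 percentage points.
So the ratio between them halves every 70/3.6 ≈ 19.44 years.
A 10.9× gap takes log₂(10.9) ≈ 3.45 halvings to close: 3.45 × 19.44 ≈ 67 years.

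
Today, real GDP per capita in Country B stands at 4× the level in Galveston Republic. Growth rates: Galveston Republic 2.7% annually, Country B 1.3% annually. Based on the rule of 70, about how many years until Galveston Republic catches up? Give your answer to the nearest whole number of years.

Galveston Republic gains on Country B at 2.7% − 1.3% = 1.4 points a year.
At that relative rate the gap halves every 70/1.4 ≈ 50.00 years.
A 4× gap closes after 2 halvings: 2 × 50.00 ≈ 100 years.

about 100 years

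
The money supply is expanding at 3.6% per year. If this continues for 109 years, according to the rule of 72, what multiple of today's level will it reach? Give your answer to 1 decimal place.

Doubling time ≈ 72/3.6 = 20.00 years.
109 years / 20.00 ≈ 5.45 doublings → factor 2^5.45 ≈ 43.7.

43.7 times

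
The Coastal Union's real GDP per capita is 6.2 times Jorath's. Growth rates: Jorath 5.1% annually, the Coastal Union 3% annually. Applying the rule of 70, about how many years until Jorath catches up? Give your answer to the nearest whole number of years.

about 88 years

Jorath gains on the Coastal Union at 5.1% − 3% = 2.1 points a year.
At that relative rate the gap halves every 70/2.1 ≈ 33.33 years.
A 6.2 times gap takes log₂(6.2) ≈ 2.63 halvings to close: 2.63 × 33.33 ≈ 88 years.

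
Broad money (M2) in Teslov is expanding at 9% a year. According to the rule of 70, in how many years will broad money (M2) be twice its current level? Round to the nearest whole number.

≈ 8 years

Doubling time ≈ 70 / 9 = 7.78 years.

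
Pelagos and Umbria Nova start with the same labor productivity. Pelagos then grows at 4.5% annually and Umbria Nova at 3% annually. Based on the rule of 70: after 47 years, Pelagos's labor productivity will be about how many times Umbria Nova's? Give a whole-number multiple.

about 2 times

Rate gap = 4.5% − 3% = 1.5 points.
The ratio doubles every 70/1.5 ≈ 46.67 years.
47/46.67 ≈ 1.01 doublings → ratio ≈ 2^1.01 ≈ 2.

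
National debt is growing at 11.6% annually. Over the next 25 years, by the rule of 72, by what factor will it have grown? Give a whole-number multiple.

At 11.6% one doubling takes ≈ 6.21 years; 25 years is 4 of them, so ×16.

approximately 16 times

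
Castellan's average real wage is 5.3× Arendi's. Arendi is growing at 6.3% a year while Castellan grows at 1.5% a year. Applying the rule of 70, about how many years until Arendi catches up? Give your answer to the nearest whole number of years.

about 35 years

The growth-rate gap is 6.3% − 1.5% = 4.8 percentage points.
So the ratio between them halves every 70/4.8 ≈ 14.58 years.
A 5.3× gap takes log₂(5.3) ≈ 2.41 halvings to close: 2.41 × 14.58 ≈ 35 years.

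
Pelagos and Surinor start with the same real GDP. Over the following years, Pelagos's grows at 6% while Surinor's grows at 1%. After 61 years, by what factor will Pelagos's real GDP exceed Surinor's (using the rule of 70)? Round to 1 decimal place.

around 20.5 times

Rate gap = 6% − 1% = 5 points.
The ratio doubles every 70/5 ≈ 14.00 years.
61/14.00 ≈ 4.36 doublings → ratio ≈ 2^4.36 ≈ 20.5.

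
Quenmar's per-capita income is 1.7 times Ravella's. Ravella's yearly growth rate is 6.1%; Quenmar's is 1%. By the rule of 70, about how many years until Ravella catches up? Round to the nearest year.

≈ 11 years

Ravella gains on Quenmar at 6.1% − 1% = 5.1 points a year.
At that relative rate the gap halves every 70/5.1 ≈ 13.73 years.
A 1.7 times gap takes log₂(1.7) ≈ 0.77 halvings to close: 0.77 × 13.73 ≈ 11 years.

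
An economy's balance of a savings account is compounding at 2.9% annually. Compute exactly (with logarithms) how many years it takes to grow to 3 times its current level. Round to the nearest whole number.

38 years

t = ln(3) / ln(1 + 0.029) = 1.0986 / 0.028587 ≈ 38.43.
≈ 38 years.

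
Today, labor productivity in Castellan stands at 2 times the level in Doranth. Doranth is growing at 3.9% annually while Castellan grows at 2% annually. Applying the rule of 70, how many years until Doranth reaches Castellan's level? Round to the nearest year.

What matters is the difference: 1.9 pp.
Rule of 70 on the gap: the ratio halves every 70/1.9 ≈ 36.84 years.
A 2 times gap closes after 1 halving: 1 × 36.84 ≈ 37 years.

roughly 37 years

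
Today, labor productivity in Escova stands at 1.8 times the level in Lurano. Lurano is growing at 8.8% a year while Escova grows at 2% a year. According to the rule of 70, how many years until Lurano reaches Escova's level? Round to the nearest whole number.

What matters is the difference: 6.8 pp.
Rule of 70 on the gap: the ratio halves every 70/6.8 ≈ 10.29 years.
A 1.8 times gap takes log₂(1.8) ≈ 0.85 halvings to close: 0.85 × 10.29 ≈ 9 years.

9 years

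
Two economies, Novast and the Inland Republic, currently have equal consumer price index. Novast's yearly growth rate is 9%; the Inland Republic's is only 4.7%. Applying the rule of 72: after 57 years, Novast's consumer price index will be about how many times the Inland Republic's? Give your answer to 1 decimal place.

around 10.6 times

Novast pulls ahead at 4.3 pp per year, so the ratio doubles every 72/4.3 ≈ 16.74 years.
In 57 years that's 3.41 doublings: 2^3.41 ≈ 10.6.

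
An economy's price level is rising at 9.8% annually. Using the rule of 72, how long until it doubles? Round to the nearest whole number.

7 years

72/9.8 ≈ 7.35, so it doubles roughly every 7 years.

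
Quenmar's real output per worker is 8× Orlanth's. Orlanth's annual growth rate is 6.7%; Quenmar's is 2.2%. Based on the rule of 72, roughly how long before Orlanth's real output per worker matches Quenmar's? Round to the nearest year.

Orlanth gains on Quenmar at 6.7% − 2.2% = 4.5 points a year.
At that relative rate the gap halves every 72/4.5 ≈ 16.00 years.
An 8× gap closes after 3 halvings: 3 × 16.00 ≈ 48 years.

48 years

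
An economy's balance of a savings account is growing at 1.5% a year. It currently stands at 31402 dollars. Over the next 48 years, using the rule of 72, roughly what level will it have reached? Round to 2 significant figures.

approximately 63000 dollars

It doubles every 72/1.5 ≈ 48.00 years, so 48 years is 1.00 doublings.
2^1.00 ≈ 2.00; 31402 × 2.00 ≈ 63000 dollars.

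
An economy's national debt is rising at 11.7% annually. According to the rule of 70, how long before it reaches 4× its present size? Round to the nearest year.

At 11.7% it doubles every 70/11.7 ≈ 5.98 years.
4 = 2^2, so 2 doublings → 12 years.

12 years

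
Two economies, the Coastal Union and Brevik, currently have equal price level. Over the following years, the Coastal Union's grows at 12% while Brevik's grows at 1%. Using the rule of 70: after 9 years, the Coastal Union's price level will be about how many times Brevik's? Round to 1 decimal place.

the Coastal Union pulls ahead at 11 pp per year, so the ratio doubles every 70/11 ≈ 6.36 years.
In 9 years that's 1.42 doublings: 2^1.42 ≈ 2.7.

about 2.7 times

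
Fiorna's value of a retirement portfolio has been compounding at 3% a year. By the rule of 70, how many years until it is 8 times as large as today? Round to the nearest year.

about 70 years

One doubling takes 70/3 = 23.33 years.
8 = 2^3, so 3 doublings → 70 years.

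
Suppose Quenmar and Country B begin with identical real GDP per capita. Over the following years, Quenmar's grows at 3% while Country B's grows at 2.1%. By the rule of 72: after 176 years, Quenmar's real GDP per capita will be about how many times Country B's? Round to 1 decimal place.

about 4.6 times

Quenmar pulls ahead at 0.9 pp per year, so the ratio doubles every 72/0.9 ≈ 80.00 years.
In 176 years that's 2.20 doublings: 2^2.20 ≈ 4.6.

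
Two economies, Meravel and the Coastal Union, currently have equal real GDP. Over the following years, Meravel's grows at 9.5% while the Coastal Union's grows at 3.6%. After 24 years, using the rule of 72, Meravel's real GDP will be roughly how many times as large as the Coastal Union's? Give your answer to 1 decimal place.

about 3.9 times

Meravel pulls ahead at 5.9 pp per year, so the ratio doubles every 72/5.9 ≈ 12.20 years.
In 24 years that's 1.97 doublings: 2^1.97 ≈ 3.9.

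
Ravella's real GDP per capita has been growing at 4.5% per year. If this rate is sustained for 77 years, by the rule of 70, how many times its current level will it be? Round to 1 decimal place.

Doubling time ≈ 70/4.5 = 15.56 years.
77 years / 15.56 ≈ 4.95 doublings → factor 2^4.95 ≈ 30.9.

≈ 30.9 times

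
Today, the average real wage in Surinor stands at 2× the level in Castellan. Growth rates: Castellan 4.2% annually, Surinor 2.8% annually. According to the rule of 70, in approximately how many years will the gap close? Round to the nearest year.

approximately 50 years

What matters is the difference: 1.4 pp.
Rule of 70 on the gap: the ratio halves every 70/1.4 ≈ 50.00 years.
A 2× gap closes after 1 halving: 1 × 50.00 ≈ 50 years.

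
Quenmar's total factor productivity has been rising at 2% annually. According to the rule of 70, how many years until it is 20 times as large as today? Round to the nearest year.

Doubling time ≈ 70/2 = 35.00 years.
20× is log₂ 20 ≈ 4.32 doublings, so ≈ 4.32 × 35.00 = 151 years.

≈ 151 years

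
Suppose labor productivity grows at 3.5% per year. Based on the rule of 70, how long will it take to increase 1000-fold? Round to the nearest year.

≈ 199 years

Doubling time ≈ 70/3.5 = 20.00 years.
1000× is log₂ 1000 ≈ 9.97 doublings, so ≈ 9.97 × 20.00 = 199 years.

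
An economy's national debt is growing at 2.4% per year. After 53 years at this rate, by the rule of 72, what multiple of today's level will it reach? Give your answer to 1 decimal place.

Doubling time ≈ 72/2.4 = 30.00 years.
53 years / 30.00 ≈ 1.77 doublings → factor 2^1.77 ≈ 3.4.

around 3.4 times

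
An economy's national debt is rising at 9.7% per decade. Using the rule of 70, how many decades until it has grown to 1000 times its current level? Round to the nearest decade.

roughly 72 decades

Doubling time ≈ 70/9.7 = 7.22 decades.
Reaching 1000× takes log₂(1000) ≈ 9.97 doublings.
9.97 × 7.22 ≈ 72 decades.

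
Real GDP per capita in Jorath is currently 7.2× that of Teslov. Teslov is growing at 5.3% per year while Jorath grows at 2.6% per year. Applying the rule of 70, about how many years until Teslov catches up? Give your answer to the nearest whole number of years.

What matters is the difference: 2.7 pp.
Rule of 70 on the gap: the ratio halves every 70/2.7 ≈ 25.93 years.
A 7.2× gap takes log₂(7.2) ≈ 2.85 halvings to close: 2.85 × 25.93 ≈ 74 years.

≈ 74 years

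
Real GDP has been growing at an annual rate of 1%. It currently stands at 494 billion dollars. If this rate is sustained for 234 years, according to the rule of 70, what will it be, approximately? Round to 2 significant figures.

Doubling time ≈ 70/1 = 70.00 years.
234 years is 234/70.00 ≈ 3.34 doublings, a factor of 2^3.34 ≈ 10.13.
494 × 10.13 ≈ 5000 billion dollars.

about 5000 billion dollars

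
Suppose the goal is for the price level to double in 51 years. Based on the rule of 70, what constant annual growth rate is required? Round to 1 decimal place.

70 / 51 ≈ 1.37, so about 1.4% a year.

roughly 1.4% a year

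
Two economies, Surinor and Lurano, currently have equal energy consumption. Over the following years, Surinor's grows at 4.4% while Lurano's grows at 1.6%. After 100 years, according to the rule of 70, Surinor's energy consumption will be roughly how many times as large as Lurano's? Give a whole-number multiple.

Only the 2.8-point difference matters.
70/2.8 ≈ 25.00 years per doubling of the ratio; 100 years gives 4.00 doublings, so ≈ 16×.

about 16 times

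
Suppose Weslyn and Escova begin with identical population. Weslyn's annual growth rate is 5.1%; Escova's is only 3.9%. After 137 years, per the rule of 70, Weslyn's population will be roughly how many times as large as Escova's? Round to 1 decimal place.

around 5.1 times

Weslyn pulls ahead at 1.2 pp per year, so the ratio doubles every 70/1.2 ≈ 58.33 years.
In 137 years that's 2.35 doublings: 2^2.35 ≈ 5.1.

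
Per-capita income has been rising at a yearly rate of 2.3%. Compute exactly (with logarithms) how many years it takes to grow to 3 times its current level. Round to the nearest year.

48 years

t = ln(3) / ln(1 + 0.023) = 1.0986 / 0.022739 ≈ 48.31.
≈ 48 years.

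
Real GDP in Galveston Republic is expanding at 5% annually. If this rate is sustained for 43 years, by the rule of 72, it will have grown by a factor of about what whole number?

Doubling time ≈ 72/5 = 14.40 years.
43/14.40 ≈ 3 doublings, so about 2^3 = 8×.

around 8 times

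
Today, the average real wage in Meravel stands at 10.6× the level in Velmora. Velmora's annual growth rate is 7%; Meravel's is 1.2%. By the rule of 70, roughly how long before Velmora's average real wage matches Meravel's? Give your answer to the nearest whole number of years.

What matters is the difference: 5.8 pp.
Rule of 70 on the gap: the ratio halves every 70/5.8 ≈ 12.07 years.
A 10.6× gap takes log₂(10.6) ≈ 3.41 halvings to close: 3.41 × 12.07 ≈ 41 years.

approximately 41 years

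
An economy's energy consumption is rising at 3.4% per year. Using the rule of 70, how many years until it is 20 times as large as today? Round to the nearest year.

≈ 89 years

At 3.4% it doubles every 70/3.4 ≈ 20.59 years.
Reaching 20× takes log₂(20) ≈ 4.32 doublings.
4.32 × 20.59 ≈ 89 years.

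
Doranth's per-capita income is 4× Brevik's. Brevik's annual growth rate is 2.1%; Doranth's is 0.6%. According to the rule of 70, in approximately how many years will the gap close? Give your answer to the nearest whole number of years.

about 93 years

Brevik gains on Doranth at 2.1% − 0.6% = 1.5 points a year.
At that relative rate the gap halves every 70/1.5 ≈ 46.67 years.
A 4× gap closes after 2 halvings: 2 × 46.67 ≈ 93 years.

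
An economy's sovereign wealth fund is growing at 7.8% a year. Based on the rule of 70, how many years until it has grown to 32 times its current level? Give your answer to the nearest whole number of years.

One doubling takes 70/7.8 = 8.97 years.
Getting to 32× needs 5 doublings: 5 × 8.97 ≈ 45 years.

≈ 45 years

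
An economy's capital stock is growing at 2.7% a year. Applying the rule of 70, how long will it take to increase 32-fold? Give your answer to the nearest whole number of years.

130 years

One doubling takes 70/2.7 = 25.93 years.
Getting to 32× needs 5 doublings: 5 × 25.93 ≈ 130 years.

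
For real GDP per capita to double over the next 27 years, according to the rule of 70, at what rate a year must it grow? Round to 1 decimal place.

70 / 27 ≈ 2.59, so about 2.6% a year.

around 2.6% a year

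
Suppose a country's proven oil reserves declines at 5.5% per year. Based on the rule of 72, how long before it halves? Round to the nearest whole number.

Halving time ≈ 72 / 5.5 = 13.09 → 13 years.

13 years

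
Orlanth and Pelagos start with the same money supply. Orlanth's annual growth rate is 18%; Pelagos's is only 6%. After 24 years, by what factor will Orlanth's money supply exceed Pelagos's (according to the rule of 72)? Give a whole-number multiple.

approximately 16 times

Orlanth pulls ahead at 12 pp per year, so the ratio doubles every 72/12 ≈ 6.00 years.
In 24 years that's 4.00 doublings: 2^4.00 ≈ 16.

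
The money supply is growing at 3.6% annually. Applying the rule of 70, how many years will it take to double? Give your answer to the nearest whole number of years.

At 3.6%, doubling takes about 70/3.6 = 19.44 years.

approximately 19 years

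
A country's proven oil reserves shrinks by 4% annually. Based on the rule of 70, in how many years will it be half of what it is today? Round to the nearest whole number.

around 18 years

Falling at 4%, it halves about every 70/4 = 17.50 years.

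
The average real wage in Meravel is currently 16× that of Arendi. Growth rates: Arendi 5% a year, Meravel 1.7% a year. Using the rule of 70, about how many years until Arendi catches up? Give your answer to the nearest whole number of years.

85 years

Arendi gains on Meravel at 5% − 1.7% = 3.3 points a year.
At that relative rate the gap halves every 70/3.3 ≈ 21.21 years.
A 16× gap closes after 4 halvings: 4 × 21.21 ≈ 85 years.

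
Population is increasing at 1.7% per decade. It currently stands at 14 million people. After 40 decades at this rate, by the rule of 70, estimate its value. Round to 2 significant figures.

about 27 million people

Doubling time ≈ 70/1.7 = 41.18 decades.
40 decades is 40/41.18 ≈ 0.97 doublings, a factor of 2^0.97 ≈ 1.96.
14 × 1.96 ≈ 27 million people.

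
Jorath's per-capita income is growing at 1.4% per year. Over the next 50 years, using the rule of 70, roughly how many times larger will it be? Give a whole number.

2 times

70/1.4 ≈ 50.00 years per doubling.
50 years fits 1 doubling: 2^1 = 2.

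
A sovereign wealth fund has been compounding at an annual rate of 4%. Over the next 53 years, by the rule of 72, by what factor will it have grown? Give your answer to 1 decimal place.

7.7 times

Doubling time ≈ 72/4 = 18.00 years.
53 years / 18.00 ≈ 2.94 doublings → factor 2^2.94 ≈ 7.7.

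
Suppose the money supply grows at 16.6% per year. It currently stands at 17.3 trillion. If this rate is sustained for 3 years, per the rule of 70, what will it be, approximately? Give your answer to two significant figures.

approximately 28 trillion

It doubles every 70/16.6 ≈ 4.22 years, so 3 years is 0.71 doublings.
2^0.71 ≈ 1.64; 17.3 × 1.64 ≈ 28 trillion.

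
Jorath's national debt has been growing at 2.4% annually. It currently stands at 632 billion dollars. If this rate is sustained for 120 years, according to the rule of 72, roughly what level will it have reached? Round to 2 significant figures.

approximately 10000 billion dollars

Doubling time ≈ 72/2.4 = 30.00 years.
120 years is 120/30.00 ≈ 4.00 doublings, a factor of 2^4.00 ≈ 16.00.
632 × 16.00 ≈ 10000 billion dollars.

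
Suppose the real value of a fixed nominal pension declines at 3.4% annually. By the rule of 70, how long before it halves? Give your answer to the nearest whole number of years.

around 21 years

Halving time ≈ 70 / 3.4 = 20.59 → 21 years.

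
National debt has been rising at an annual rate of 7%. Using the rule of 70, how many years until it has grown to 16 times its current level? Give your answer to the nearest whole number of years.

Doubling time ≈ 70/7 = 10.00 years.
Getting to 16× needs 4 doublings: 4 × 10.00 ≈ 40 years.

approximately 40 years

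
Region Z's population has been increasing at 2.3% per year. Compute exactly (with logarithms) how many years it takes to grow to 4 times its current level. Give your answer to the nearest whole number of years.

61 years

t = ln(4) / ln(1 + 0.023) = 1.3863 / 0.022739 ≈ 60.97.
≈ 61 years.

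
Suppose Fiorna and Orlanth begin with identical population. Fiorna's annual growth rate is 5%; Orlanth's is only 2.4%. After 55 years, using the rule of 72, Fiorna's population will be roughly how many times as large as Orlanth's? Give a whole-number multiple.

roughly 4 times

Rate gap = 5% − 2.4% = 2.6 points.
The ratio doubles every 72/2.6 ≈ 27.69 years.
55/27.69 ≈ 1.99 doublings → ratio ≈ 2^1.99 ≈ 4.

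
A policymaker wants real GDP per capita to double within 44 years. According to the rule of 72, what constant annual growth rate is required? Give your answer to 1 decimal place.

72 / 44 ≈ 1.64, so about 1.6% a year.

≈ 1.6%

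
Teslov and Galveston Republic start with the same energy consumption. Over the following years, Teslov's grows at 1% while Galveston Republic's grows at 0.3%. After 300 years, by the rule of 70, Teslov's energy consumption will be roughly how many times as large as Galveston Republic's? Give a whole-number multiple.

8 times

Only the 0.7-point difference matters.
70/0.7 ≈ 100.00 years per doubling of the ratio; 300 years gives 3.00 doublings, so ≈ 8×.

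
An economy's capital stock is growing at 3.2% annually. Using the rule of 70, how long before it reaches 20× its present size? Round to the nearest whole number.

95 years

Doubling time ≈ 70/3.2 = 21.88 years.
20× is log₂ 20 ≈ 4.32 doublings, so ≈ 4.32 × 21.88 = 95 years.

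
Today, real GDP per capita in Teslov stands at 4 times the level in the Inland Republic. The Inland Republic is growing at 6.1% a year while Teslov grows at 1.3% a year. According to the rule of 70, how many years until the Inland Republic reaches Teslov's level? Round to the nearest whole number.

≈ 29 years

the Inland Republic gains on Teslov at 6.1% − 1.3% = 4.8 points a year.
At that relative rate the gap halves every 70/4.8 ≈ 14.58 years.
A 4 times gap closes after 2 halvings: 2 × 14.58 ≈ 29 years.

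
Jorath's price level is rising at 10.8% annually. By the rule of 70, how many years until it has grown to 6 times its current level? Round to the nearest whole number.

Doubling time ≈ 70/10.8 = 6.48 years.
Reaching 6× takes log₂(6) ≈ 2.58 doublings.
2.58 × 6.48 ≈ 17 years.

17 years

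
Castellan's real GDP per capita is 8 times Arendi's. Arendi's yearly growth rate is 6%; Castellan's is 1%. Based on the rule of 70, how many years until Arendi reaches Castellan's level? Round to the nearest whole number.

≈ 42 years

The growth-rate gap is 6% − 1% = 5 percentage points.
So the ratio between them halves every 70/5 ≈ 14.00 years.
An 8 times gap closes after 3 halvings: 3 × 14.00 ≈ 42 years.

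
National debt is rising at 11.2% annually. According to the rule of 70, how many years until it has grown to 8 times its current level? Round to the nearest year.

19 years

One doubling takes 70/11.2 = 6.25 years.
8× is 3 doublings, so 3 × 6.25 ≈ 19 years.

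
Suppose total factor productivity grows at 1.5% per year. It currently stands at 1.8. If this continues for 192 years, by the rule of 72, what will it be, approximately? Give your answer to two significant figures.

It doubles every 72/1.5 ≈ 48.00 years, so 192 years is 4.00 doublings.
2^4.00 ≈ 16.00; 1.8 × 16.00 ≈ 29.

around 29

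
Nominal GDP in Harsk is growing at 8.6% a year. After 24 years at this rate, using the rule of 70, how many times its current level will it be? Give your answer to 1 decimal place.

Doubles every ≈ 8.14 years (70/8.6).
24 years is 2.95 doublings; 2^2.95 ≈ 7.7×.

approximately 7.7 times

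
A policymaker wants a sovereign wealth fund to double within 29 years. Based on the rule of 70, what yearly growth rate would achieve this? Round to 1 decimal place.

around 2.4% per year

70 / 29 ≈ 2.41, so about 2.4% per year.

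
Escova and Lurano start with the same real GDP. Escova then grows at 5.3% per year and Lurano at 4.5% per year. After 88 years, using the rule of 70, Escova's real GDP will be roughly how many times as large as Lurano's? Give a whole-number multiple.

Rate gap = 5.3% − 4.5% = 0.8 points.
The ratio doubles every 70/0.8 ≈ 87.50 years.
88/87.50 ≈ 1.01 doublings → ratio ≈ 2^1.01 ≈ 2.

roughly 2 times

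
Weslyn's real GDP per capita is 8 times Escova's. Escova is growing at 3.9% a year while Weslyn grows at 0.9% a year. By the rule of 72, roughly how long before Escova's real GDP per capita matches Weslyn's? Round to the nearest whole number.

roughly 72 years

The growth-rate gap is 3.9% − 0.9% = 3 percentage points.
So the ratio between them halves every 72/3 ≈ 24.00 years.
An 8 times gap closes after 3 halvings: 3 × 24.00 ≈ 72 years.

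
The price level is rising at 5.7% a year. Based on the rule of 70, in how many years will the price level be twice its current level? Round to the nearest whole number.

approximately 12 years

Doubling time ≈ 70 / 5.7 = 12.28 years.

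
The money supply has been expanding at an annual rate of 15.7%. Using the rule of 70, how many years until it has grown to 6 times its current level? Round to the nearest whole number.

around 12 years

One doubling takes 70/15.7 = 4.46 years.
Reaching 6× takes log₂(6) ≈ 2.58 doublings.
2.58 × 4.46 ≈ 12 years.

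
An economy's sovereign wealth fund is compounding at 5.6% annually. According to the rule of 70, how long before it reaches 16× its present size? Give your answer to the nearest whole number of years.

At 5.6% it doubles every 70/5.6 ≈ 12.50 years.
Getting to 16× needs 4 doublings: 4 × 12.50 ≈ 50 years.

around 50 years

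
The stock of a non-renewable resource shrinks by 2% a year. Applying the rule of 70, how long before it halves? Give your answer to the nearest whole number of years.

The rule works in reverse for decay: 70/2 ≈ 35.00 years to halve.

approximately 35 years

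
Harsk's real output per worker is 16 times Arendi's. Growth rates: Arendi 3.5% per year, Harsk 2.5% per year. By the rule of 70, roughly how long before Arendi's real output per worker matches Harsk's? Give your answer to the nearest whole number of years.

around 280 years

What matters is the difference: 1 pp.
Rule of 70 on the gap: the ratio halves every 70/1 ≈ 70.00 years.
A 16 times gap closes after 4 halvings: 4 × 70.00 ≈ 280 years.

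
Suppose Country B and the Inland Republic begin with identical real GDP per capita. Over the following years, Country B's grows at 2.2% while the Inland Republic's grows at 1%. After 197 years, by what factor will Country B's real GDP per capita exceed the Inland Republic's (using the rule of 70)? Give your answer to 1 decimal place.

10.4 times

Rate gap = 2.2% − 1% = 1.2 points.
The ratio doubles every 70/1.2 ≈ 58.33 years.
197/58.33 ≈ 3.38 doublings → ratio ≈ 2^3.38 ≈ 10.4.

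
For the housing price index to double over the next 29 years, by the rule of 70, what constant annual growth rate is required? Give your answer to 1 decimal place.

approximately 2.4% a year

70 / 29 ≈ 2.41, so about 2.4% a year.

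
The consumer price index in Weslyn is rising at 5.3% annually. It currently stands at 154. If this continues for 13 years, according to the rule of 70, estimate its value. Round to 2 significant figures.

approximately 300

Doubling time ≈ 70/5.3 = 13.21 years.
13 years is 13/13.21 ≈ 0.98 doublings, a factor of 2^0.98 ≈ 1.97.
154 × 1.97 ≈ 300.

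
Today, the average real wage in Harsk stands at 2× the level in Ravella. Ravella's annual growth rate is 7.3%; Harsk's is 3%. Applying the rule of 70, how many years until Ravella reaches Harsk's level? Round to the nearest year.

16 years

What matters is the difference: 4.3 pp.
Rule of 70 on the gap: the ratio halves every 70/4.3 ≈ 16.28 years.
A 2× gap closes after 1 halving: 1 × 16.28 ≈ 16 years.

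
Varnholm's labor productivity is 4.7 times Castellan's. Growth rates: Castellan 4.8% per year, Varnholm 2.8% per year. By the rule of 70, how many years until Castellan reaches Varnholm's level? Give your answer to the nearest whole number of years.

What matters is the difference: 2 pp.
Rule of 70 on the gap: the ratio halves every 70/2 ≈ 35.00 years.
A 4.7 times gap takes log₂(4.7) ≈ 2.23 halvings to close: 2.23 × 35.00 ≈ 78 years.

roughly 78 years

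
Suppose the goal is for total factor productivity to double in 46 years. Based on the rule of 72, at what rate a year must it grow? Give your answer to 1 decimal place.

roughly 1.6% a year

72 / 46 ≈ 1.57, so about 1.6% a year.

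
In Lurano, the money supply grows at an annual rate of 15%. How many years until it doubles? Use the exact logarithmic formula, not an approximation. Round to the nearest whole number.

5 years

t = ln(2) / ln(1 + 0.15) = 0.6931 / 0.139762 ≈ 4.96.
≈ 5 years.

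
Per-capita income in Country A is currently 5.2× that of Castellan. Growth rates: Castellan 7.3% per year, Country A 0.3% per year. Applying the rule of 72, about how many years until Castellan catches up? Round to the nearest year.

What matters is the difference: 7 pp.
Rule of 72 on the gap: the ratio halves every 72/7 ≈ 10.29 years.
A 5.2× gap takes log₂(5.2) ≈ 2.38 halvings to close: 2.38 × 10.29 ≈ 24 years.

about 24 years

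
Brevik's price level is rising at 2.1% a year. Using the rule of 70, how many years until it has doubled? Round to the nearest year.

Doubling time ≈ 70 / 2.1 = 33.33 years.

roughly 33 years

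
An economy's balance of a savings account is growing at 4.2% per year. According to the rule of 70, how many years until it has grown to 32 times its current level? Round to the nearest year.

Doubling time ≈ 70/4.2 = 16.67 years.
32 = 2^5, so 5 doublings → 83 years.

roughly 83 years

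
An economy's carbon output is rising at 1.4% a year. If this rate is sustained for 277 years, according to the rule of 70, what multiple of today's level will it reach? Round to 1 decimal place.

approximately 46.5 times

Doubles every ≈ 50.00 years (70/1.4).
277 years is 5.54 doublings; 2^5.54 ≈ 46.5×.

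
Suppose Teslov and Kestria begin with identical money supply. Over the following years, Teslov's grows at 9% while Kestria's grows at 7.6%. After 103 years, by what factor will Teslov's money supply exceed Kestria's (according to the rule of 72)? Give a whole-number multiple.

4 times

Teslov pulls ahead at 1.4 pp per year, so the ratio doubles every 72/1.4 ≈ 51.43 years.
In 103 years that's 2.00 doublings: 2^2.00 ≈ 4.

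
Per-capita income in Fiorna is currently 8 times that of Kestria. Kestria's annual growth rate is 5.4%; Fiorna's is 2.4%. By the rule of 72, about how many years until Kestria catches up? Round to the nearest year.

What matters is the difference: 3 pp.
Rule of 72 on the gap: the ratio halves every 72/3 ≈ 24.00 years.
An 8 times gap closes after 3 halvings: 3 × 24.00 ≈ 72 years.

about 72 years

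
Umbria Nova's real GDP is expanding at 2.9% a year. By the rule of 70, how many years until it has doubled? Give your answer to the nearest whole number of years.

approximately 24 years

Doubling time ≈ 70 / 2.9 = 24.14 years.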